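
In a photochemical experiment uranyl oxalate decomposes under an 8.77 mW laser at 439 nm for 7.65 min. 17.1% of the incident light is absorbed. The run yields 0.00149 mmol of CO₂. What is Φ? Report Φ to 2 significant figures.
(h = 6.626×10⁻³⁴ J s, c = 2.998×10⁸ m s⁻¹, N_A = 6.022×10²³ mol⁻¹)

Product: 0.00149 mmol = 1.49×10⁻⁶ mol.
Photon energy at 439 nm: hc/λ = (6.626×10⁻³⁴)(2.998×10⁸)/(439×10⁻⁹) = 4.525×10⁻¹⁹ J.
Energy delivered: (8.77 mW)(459 s) = 4.025 J.
Photons incident: 4.025 / 4.525×10⁻¹⁹ = 8.895×10¹⁸, i.e. 8.895×10¹⁸/6.022×10²³ = 1.477×10⁻⁵ mol.
Photons absorbed: 0.171 × 1.477×10⁻⁵ = 2.526×10⁻⁶ mol.
Φ = 1.49×10⁻⁶ mol / 2.526×10⁻⁶ mol photons = 0.59.

Φ = 0.59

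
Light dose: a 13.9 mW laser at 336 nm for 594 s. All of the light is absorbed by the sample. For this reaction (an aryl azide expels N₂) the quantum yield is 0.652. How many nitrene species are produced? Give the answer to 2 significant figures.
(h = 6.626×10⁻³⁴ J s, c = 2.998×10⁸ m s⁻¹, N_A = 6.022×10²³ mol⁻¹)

Photon energy at 336 nm: hc/λ = (6.626×10⁻³⁴)(2.998×10⁸)/(336×10⁻⁹) = 5.912×10⁻¹⁹ J.
Energy delivered: (13.9 mW)(594 s) = 8.257 J.
Photons incident: 8.257 / 5.912×10⁻¹⁹ = 1.397×10¹⁹, i.e. 1.397×10¹⁹/6.022×10²³ = 2.320×10⁻⁵ mol.
Product: Φ × n_abs = 0.652 × 2.320×10⁻⁵ = 1.513×10⁻⁵ mol.
As a count: 1.513×10⁻⁵ × 6.022×10²³ = 9.1×10¹⁸.

9.1×10¹⁸ species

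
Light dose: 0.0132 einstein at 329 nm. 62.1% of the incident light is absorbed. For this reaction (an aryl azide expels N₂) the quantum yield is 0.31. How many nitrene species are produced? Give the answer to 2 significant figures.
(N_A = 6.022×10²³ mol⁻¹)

1.5×10²¹ species

Photons absorbed: 0.621 × 0.0132 = 0.008197 mol.
Product: Φ × n_abs = 0.31 × 0.008197 = 0.002541 mol.
As a count: 0.002541 × 6.022×10²³ = 1.5×10²¹.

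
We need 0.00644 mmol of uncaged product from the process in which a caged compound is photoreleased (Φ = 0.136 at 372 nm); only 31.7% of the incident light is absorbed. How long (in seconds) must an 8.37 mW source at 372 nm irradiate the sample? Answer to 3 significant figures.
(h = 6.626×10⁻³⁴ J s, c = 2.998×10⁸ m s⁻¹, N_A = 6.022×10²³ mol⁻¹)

t ≈ 5740 s

Product: 0.00644 mmol = 6.44×10⁻⁶ mol.
Photons that must be absorbed: 6.44×10⁻⁶ / 0.136 = 4.735×10⁻⁵ mol.
Incident photons needed: 4.735×10⁻⁵ / 0.317 = 1.494×10⁻⁴ mol.
Photon energy: hc/λ = 5.340×10⁻¹⁹ J; per mole, 3.216×10⁵ J mol⁻¹.
Energy required: 1.494×10⁻⁴ × 3.216×10⁵ = 48.05 J.
Time: 48.05 J / 0.00837 W = 5740 s.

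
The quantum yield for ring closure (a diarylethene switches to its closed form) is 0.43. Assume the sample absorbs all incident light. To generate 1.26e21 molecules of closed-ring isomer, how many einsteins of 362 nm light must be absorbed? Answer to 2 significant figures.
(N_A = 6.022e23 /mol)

Product: 1.26e21 / 6.022e23 = 0.002092 mol.
Photons that must be absorbed: 0.002092 / 0.43 = 0.004865 mol.

0.0049 einstein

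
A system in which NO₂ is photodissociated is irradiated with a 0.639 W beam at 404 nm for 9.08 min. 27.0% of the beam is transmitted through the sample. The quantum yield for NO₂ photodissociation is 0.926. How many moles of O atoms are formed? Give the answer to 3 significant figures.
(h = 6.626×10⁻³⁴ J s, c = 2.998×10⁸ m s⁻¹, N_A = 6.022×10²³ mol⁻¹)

Photon energy at 404 nm: hc/λ = (6.626×10⁻³⁴)(2.998×10⁸)/(404×10⁻⁹) = 4.917×10⁻¹⁹ J.
Energy delivered: (0.639 W)(544.8 s) = 348.1 J.
Photons incident: 348.1 / 4.917×10⁻¹⁹ = 7.080×10²⁰, i.e. 7.080×10²⁰/6.022×10²³ = 0.001176 mol.
Fraction absorbed: 1 − 27.0/100 = 0.7300.
Photons absorbed: 0.7300 × 0.001176 = 8.585×10⁻⁴ mol.
Product: Φ × n_abs = 0.926 × 8.585×10⁻⁴ = 7.950×10⁻⁴ mol.

7.95×10⁻⁴ mol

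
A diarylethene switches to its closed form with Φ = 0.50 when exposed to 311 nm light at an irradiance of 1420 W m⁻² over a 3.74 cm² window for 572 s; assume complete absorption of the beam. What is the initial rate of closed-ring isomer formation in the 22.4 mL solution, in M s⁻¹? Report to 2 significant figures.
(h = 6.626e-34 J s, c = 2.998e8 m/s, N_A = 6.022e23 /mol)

3.1e-5 M s⁻¹

Photon energy at 311 nm: hc/λ = (6.626e-34)(2.998e8)/(311e-9) = 6.387e-19 J.
Energy delivered: (1420 W m⁻²)(3.74e-4 m²)(572 s) = 303.8 J.
Photons incident: 303.8 / 6.387e-19 = 4.757e20, i.e. 4.757e20/6.022e23 = 7.899e-4 mol.
Product formed: 0.50 × 7.899e-4 = 3.950e-4 mol.
Rate: 3.950e-4 mol / (572 s × 0.0224 L) = 3.1e-5 M s⁻¹.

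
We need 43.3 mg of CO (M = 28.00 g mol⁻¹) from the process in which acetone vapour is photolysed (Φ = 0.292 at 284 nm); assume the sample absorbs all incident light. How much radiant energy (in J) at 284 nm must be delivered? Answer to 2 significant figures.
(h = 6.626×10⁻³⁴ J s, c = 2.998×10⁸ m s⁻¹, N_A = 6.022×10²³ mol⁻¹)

Product: 43.3 mg / 28.00 g mol⁻¹ = 0.001546 mol.
Photons that must be absorbed: 0.001546 / 0.292 = 0.005295 mol.
Photon energy: hc/λ = 6.995×10⁻¹⁹ J; per mole, 4.212×10⁵ J mol⁻¹.
Energy required: 0.005295 × 4.212×10⁵ = 2200 J.

2200 J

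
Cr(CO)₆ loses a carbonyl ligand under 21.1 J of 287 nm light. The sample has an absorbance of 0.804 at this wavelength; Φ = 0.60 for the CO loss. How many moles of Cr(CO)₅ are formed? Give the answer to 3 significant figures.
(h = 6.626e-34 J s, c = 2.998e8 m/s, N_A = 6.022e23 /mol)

2.56e-5 mol

Photon energy at 287 nm: hc/λ = (6.626e-34)(2.998e8)/(287e-9) = 6.922e-19 J.
Photons incident: 21.1 / 6.922e-19 = 3.048e19, i.e. 3.048e19/6.022e23 = 5.061e-5 mol.
Fraction absorbed: 1 − 10^(−0.804) = 0.8430.
Photons absorbed: 0.8430 × 5.061e-5 = 4.266e-5 mol.
Product: Φ × n_abs = 0.60 × 4.266e-5 = 2.560e-5 mol.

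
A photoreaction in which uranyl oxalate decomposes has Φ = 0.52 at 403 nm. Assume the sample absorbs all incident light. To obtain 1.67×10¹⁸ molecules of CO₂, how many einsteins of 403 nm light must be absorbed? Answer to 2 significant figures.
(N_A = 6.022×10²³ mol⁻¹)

Product: 1.67×10¹⁸ / 6.022×10²³ = 2.773×10⁻⁶ mol.
Photons that must be absorbed: 2.773×10⁻⁶ / 0.52 = 5.333×10⁻⁶ mol.

5.3×10⁻⁶ einstein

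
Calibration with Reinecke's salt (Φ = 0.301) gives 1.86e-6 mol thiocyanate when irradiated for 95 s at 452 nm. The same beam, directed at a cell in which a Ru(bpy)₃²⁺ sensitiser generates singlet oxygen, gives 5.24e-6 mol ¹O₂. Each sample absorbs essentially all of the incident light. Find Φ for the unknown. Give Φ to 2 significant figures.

Photons absorbed by the actinometer: 1.86e-6 / 0.301 = 6.179e-6 mol.
Φ(unknown) = 5.24e-6 / 6.179e-6 = 0.85.

Φ = 0.85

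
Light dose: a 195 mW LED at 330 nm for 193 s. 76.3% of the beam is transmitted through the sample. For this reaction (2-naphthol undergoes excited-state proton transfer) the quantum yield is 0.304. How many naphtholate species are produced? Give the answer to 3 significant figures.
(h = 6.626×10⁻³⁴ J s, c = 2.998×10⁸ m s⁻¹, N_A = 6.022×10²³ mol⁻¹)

4.50×10¹⁸ species

Photon energy at 330 nm: hc/λ = (6.626×10⁻³⁴)(2.998×10⁸)/(330×10⁻⁹) = 6.020×10⁻¹⁹ J.
Energy delivered: (195 mW)(193 s) = 37.64 J.
Photons incident: 37.64 / 6.020×10⁻¹⁹ = 6.252×10¹⁹, i.e. 6.252×10¹⁹/6.022×10²³ = 1.038×10⁻⁴ mol.
Fraction absorbed: 1 − 76.3/100 = 0.2370.
Photons absorbed: 0.2370 × 1.038×10⁻⁴ = 2.460×10⁻⁵ mol.
Product: Φ × n_abs = 0.304 × 2.460×10⁻⁵ = 7.478×10⁻⁶ mol.
As a count: 7.478×10⁻⁶ × 6.022×10²³ = 4.50×10¹⁸.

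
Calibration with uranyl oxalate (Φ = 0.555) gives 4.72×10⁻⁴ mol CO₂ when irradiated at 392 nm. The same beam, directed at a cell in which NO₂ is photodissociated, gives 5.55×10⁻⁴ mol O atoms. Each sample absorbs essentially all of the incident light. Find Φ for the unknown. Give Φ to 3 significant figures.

Φ = 0.653

Photons absorbed by the actinometer: 4.72×10⁻⁴ / 0.555 = 8.505×10⁻⁴ mol.
Φ(unknown) = 5.55×10⁻⁴ / 8.505×10⁻⁴ = 0.653.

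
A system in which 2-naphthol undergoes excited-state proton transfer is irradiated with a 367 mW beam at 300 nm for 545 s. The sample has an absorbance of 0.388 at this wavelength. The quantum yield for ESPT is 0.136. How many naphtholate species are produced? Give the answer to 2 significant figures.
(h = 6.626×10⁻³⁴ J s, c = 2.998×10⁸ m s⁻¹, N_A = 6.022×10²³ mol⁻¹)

Photon energy at 300 nm: hc/λ = (6.626×10⁻³⁴)(2.998×10⁸)/(300×10⁻⁹) = 6.622×10⁻¹⁹ J.
Energy delivered: (367 mW)(545 s) = 200.0 J.
Photons incident: 200.0 / 6.622×10⁻¹⁹ = 3.020×10²⁰, i.e. 3.020×10²⁰/6.022×10²³ = 5.015×10⁻⁴ mol.
Fraction absorbed: 1 − 10^(−0.388) = 0.5907.
Photons absorbed: 0.5907 × 5.015×10⁻⁴ = 2.962×10⁻⁴ mol.
Product: Φ × n_abs = 0.136 × 2.962×10⁻⁴ = 4.028×10⁻⁵ mol.
As a count: 4.028×10⁻⁵ × 6.022×10²³ = 2.4×10¹⁹.

2.4×10¹⁹ species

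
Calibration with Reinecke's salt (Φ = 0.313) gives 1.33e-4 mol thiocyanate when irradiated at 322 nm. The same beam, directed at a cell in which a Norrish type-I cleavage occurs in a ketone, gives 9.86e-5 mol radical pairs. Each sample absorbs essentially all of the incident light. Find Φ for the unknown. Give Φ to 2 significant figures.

Φ = 0.23

Photons absorbed by the actinometer: 1.33e-4 / 0.313 = 4.249e-4 mol.
Φ(unknown) = 9.86e-5 / 4.249e-4 = 0.23.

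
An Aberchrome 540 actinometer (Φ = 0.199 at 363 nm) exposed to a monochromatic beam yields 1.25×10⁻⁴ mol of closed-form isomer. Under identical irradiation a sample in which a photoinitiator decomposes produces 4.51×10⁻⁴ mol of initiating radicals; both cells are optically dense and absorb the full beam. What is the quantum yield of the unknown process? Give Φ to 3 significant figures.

Φ = 0.718

Photons absorbed by the actinometer: 1.25×10⁻⁴ / 0.199 = 6.281×10⁻⁴ mol.
Φ(unknown) = 4.51×10⁻⁴ / 6.281×10⁻⁴ = 0.718.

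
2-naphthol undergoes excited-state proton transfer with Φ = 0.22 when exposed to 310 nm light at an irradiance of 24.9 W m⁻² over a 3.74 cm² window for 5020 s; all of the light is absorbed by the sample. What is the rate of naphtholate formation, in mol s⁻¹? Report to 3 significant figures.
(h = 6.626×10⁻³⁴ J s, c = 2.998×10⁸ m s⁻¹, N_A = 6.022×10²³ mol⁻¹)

5.31×10⁻⁹ mol s⁻¹

Photon energy at 310 nm: hc/λ = (6.626×10⁻³⁴)(2.998×10⁸)/(310×10⁻⁹) = 6.408×10⁻¹⁹ J.
Energy delivered: (24.9 W m⁻²)(3.74×10⁻⁴ m²)(5020 s) = 46.75 J.
Photons incident: 46.75 / 6.408×10⁻¹⁹ = 7.296×10¹⁹, i.e. 7.296×10¹⁹/6.022×10²³ = 1.212×10⁻⁴ mol.
Product formed: 0.22 × 1.212×10⁻⁴ = 2.666×10⁻⁵ mol.
Rate: 2.666×10⁻⁵ / 5020 s = 5.31×10⁻⁹ mol s⁻¹.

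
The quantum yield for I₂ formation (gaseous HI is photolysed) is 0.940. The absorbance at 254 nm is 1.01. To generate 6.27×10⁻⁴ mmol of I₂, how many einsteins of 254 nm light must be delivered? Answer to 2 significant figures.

7.4×10⁻⁷ einstein

Product: 6.27×10⁻⁴ mmol = 6.27×10⁻⁷ mol.
Photons that must be absorbed: 6.27×10⁻⁷ / 0.940 = 6.670×10⁻⁷ mol.
Fraction absorbed: 1 − 10^(−1.01) = 0.9023.
Incident photons needed: 6.670×10⁻⁷ / 0.9023 = 7.392×10⁻⁷ mol.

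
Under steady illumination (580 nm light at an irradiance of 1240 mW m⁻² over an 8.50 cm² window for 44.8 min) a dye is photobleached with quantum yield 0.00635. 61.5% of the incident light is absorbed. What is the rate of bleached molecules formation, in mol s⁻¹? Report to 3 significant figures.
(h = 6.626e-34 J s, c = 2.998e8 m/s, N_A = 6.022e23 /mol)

2.00e-11 mol s⁻¹

Photon energy at 580 nm: hc/λ = (6.626e-34)(2.998e8)/(580e-9) = 3.425e-19 J.
Energy delivered: (1240 mW m⁻²)(8.50e-4 m²)(2688 s) = 2.833 J.
Photons incident: 2.833 / 3.425e-19 = 8.272e18, i.e. 8.272e18/6.022e23 = 1.374e-5 mol.
Photons absorbed: 0.615 × 1.374e-5 = 8.450e-6 mol.
Product formed: 0.00635 × 8.450e-6 = 5.366e-8 mol.
Rate: 5.366e-8 / 2688 s = 2.00e-11 mol s⁻¹.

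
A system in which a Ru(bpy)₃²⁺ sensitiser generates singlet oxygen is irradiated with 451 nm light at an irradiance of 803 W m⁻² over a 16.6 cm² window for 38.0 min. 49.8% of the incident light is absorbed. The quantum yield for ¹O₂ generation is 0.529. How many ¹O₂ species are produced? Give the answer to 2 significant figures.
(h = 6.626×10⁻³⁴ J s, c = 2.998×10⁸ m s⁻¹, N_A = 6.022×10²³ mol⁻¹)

Photon energy at 451 nm: hc/λ = (6.626×10⁻³⁴)(2.998×10⁸)/(451×10⁻⁹) = 4.405×10⁻¹⁹ J.
Energy delivered: (803 W m⁻²)(16.6×10⁻⁴ m²)(2280 s) = 3039 J.
Photons incident: 3039 / 4.405×10⁻¹⁹ = 6.899×10²¹, i.e. 6.899×10²¹/6.022×10²³ = 0.01146 mol.
Photons absorbed: 0.498 × 0.01146 = 0.005707 mol.
Product: Φ × n_abs = 0.529 × 0.005707 = 0.003019 mol.
As a count: 0.003019 × 6.022×10²³ = 1.8×10²¹.

1.8×10²¹ species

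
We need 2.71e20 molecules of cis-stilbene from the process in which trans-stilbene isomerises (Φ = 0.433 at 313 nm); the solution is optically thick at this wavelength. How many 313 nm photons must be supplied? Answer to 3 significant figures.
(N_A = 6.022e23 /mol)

Product: 2.71e20 / 6.022e23 = 4.500e-4 mol.
Photons that must be absorbed: 4.500e-4 / 0.433 = 0.001039 mol.
Photon count: 0.001039 × 6.022e23 = 6.26e20.

6.26e20 photons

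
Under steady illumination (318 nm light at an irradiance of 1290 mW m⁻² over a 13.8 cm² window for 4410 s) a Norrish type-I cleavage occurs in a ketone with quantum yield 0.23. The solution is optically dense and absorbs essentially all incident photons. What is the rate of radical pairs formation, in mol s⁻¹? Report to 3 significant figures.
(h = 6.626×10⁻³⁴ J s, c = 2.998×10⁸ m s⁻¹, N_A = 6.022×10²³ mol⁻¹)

1.09×10⁻⁹ mol s⁻¹

Photon energy at 318 nm: hc/λ = (6.626×10⁻³⁴)(2.998×10⁸)/(318×10⁻⁹) = 6.247×10⁻¹⁹ J.
Energy delivered: (1290 mW m⁻²)(13.8×10⁻⁴ m²)(4410 s) = 7.851 J.
Photons incident: 7.851 / 6.247×10⁻¹⁹ = 1.257×10¹⁹, i.e. 1.257×10¹⁹/6.022×10²³ = 2.087×10⁻⁵ mol.
Product formed: 0.23 × 2.087×10⁻⁵ = 4.800×10⁻⁶ mol.
Rate: 4.800×10⁻⁶ / 4410 s = 1.09×10⁻⁹ mol s⁻¹.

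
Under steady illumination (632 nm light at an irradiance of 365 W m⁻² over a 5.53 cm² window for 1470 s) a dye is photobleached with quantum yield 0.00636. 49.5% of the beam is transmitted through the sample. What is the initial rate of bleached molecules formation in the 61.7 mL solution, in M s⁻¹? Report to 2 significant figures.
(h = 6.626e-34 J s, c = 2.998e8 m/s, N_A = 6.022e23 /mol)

5.6e-8 M s⁻¹

Photon energy at 632 nm: hc/λ = (6.626e-34)(2.998e8)/(632e-9) = 3.143e-19 J.
Energy delivered: (365 W m⁻²)(5.53e-4 m²)(1470 s) = 296.7 J.
Photons incident: 296.7 / 3.143e-19 = 9.440e20, i.e. 9.440e20/6.022e23 = 0.001568 mol.
Fraction absorbed: 1 − 49.5/100 = 0.5050.
Photons absorbed: 0.5050 × 0.001568 = 7.918e-4 mol.
Product formed: 0.00636 × 7.918e-4 = 5.036e-6 mol.
Rate: 5.036e-6 mol / (1470 s × 0.0617 L) = 5.6e-8 M s⁻¹.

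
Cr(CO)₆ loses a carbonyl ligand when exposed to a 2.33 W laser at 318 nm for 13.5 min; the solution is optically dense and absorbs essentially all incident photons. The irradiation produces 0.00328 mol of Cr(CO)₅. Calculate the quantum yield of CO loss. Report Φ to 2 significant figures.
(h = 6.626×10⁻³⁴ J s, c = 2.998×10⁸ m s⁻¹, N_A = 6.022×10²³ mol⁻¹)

Photon energy at 318 nm: hc/λ = (6.626×10⁻³⁴)(2.998×10⁸)/(318×10⁻⁹) = 6.247×10⁻¹⁹ J.
Energy delivered: (2.33 W)(810 s) = 1887 J.
Photons incident: 1887 / 6.247×10⁻¹⁹ = 3.021×10²¹, i.e. 3.021×10²¹/6.022×10²³ = 0.005017 mol.
Φ = 0.00328 mol / 0.005017 mol photons = 0.65.

Φ = 0.65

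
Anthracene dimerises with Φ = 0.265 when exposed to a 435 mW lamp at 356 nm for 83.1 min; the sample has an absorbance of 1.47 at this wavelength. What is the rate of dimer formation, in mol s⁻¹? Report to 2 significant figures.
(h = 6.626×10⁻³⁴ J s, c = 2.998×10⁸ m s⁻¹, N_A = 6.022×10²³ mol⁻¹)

3.3×10⁻⁷ mol s⁻¹

Photon energy at 356 nm: hc/λ = (6.626×10⁻³⁴)(2.998×10⁸)/(356×10⁻⁹) = 5.580×10⁻¹⁹ J.
Energy delivered: (435 mW)(4986 s) = 2169 J.
Photons incident: 2169 / 5.580×10⁻¹⁹ = 3.887×10²¹, i.e. 3.887×10²¹/6.022×10²³ = 0.006455 mol.
Fraction absorbed: 1 − 10^(−1.47) = 0.9661.
Photons absorbed: 0.9661 × 0.006455 = 0.006236 mol.
Product formed: 0.265 × 0.006236 = 0.001653 mol.
Rate: 0.001653 / 4986 s = 3.3×10⁻⁷ mol s⁻¹.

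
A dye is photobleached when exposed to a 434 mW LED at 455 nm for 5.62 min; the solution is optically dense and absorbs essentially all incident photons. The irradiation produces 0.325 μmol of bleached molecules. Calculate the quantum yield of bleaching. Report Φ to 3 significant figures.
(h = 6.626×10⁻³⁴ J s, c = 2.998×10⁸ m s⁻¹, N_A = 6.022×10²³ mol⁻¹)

Product: 0.325 μmol = 3.25×10⁻⁷ mol.
Photon energy at 455 nm: hc/λ = (6.626×10⁻³⁴)(2.998×10⁸)/(455×10⁻⁹) = 4.366×10⁻¹⁹ J.
Energy delivered: (434 mW)(337.2 s) = 146.3 J.
Photons incident: 146.3 / 4.366×10⁻¹⁹ = 3.351×10²⁰, i.e. 3.351×10²⁰/6.022×10²³ = 5.565×10⁻⁴ mol.
Φ = 3.25×10⁻⁷ mol / 5.565×10⁻⁴ mol photons = 5.84×10⁻⁴.

Φ = 5.84×10⁻⁴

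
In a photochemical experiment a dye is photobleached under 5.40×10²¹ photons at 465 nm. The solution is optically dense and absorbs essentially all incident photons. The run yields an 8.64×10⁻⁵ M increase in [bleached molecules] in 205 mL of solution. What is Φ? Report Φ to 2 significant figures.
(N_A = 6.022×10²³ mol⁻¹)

Φ = 0.0020

Product: (8.64×10⁻⁵ M)(0.205 L) = 1.771×10⁻⁵ mol.
Moles of photons: 5.40×10²¹ / 6.022×10²³ = 0.008967 mol.
Φ = 1.771×10⁻⁵ mol / 0.008967 mol photons = 0.0020.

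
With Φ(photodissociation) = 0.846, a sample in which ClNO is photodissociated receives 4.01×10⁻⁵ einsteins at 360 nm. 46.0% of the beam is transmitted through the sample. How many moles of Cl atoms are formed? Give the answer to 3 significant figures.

Fraction absorbed: 1 − 46.0/100 = 0.5400.
Photons absorbed: 0.5400 × 4.01×10⁻⁵ = 2.165×10⁻⁵ mol.
Product: Φ × n_abs = 0.846 × 2.165×10⁻⁵ = 1.832×10⁻⁵ mol.

1.83×10⁻⁵ mol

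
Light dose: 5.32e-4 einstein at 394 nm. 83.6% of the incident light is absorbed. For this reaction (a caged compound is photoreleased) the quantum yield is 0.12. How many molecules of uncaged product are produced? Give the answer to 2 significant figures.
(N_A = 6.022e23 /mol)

3.2e19 molecules

Photons absorbed: 0.836 × 5.32e-4 = 4.448e-4 mol.
Product: Φ × n_abs = 0.12 × 4.448e-4 = 5.338e-5 mol.
As a count: 5.338e-5 × 6.022e23 = 3.2e19.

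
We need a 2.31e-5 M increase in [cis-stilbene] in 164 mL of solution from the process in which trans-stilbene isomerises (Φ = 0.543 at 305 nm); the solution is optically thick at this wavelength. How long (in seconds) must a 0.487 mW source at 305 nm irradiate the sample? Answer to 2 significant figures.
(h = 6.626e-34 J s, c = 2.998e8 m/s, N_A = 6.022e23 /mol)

Product: (2.31e-5 M)(0.164 L) = 3.788e-6 mol.
Photons that must be absorbed: 3.788e-6 / 0.543 = 6.976e-6 mol.
Photon energy: hc/λ = 6.513e-19 J; per mole, 3.922e5 J mol⁻¹.
Energy required: 6.976e-6 × 3.922e5 = 2.736 J.
Time: 2.736 J / 0.000487 W = 5600 s.

t ≈ 5600 s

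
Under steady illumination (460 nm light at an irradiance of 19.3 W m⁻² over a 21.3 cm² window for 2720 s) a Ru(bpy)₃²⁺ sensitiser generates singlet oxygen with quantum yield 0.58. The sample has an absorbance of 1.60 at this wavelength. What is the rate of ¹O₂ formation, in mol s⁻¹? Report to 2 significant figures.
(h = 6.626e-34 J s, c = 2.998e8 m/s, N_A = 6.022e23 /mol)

Photon energy at 460 nm: hc/λ = (6.626e-34)(2.998e8)/(460e-9) = 4.318e-19 J.
Energy delivered: (19.3 W m⁻²)(21.3e-4 m²)(2720 s) = 111.8 J.
Photons incident: 111.8 / 4.318e-19 = 2.589e20, i.e. 2.589e20/6.022e23 = 4.299e-4 mol.
Fraction absorbed: 1 − 10^(−1.60) = 0.9749.
Photons absorbed: 0.9749 × 4.299e-4 = 4.191e-4 mol.
Product formed: 0.58 × 4.191e-4 = 2.431e-4 mol.
Rate: 2.431e-4 / 2720 s = 8.9e-8 mol s⁻¹.

8.9e-8 mol s⁻¹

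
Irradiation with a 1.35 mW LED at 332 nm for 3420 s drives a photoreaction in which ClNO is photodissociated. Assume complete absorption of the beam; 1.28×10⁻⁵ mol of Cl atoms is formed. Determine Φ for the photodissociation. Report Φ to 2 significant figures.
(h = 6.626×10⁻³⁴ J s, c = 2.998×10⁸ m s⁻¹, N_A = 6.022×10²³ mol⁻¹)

Photon energy at 332 nm: hc/λ = (6.626×10⁻³⁴)(2.998×10⁸)/(332×10⁻⁹) = 5.983×10⁻¹⁹ J.
Energy delivered: (1.35 mW)(3420 s) = 4.617 J.
Photons incident: 4.617 / 5.983×10⁻¹⁹ = 7.717×10¹⁸, i.e. 7.717×10¹⁸/6.022×10²³ = 1.281×10⁻⁵ mol.
Φ = 1.28×10⁻⁵ mol / 1.281×10⁻⁵ mol photons = 1.0.

Φ = 1.0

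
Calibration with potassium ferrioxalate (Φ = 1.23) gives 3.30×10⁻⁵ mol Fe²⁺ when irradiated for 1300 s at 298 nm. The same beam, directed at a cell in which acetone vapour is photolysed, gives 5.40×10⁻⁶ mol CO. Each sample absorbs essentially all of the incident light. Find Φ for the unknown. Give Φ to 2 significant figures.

Photons absorbed by the actinometer: 3.30×10⁻⁵ / 1.23 = 2.683×10⁻⁵ mol.
Φ(unknown) = 5.40×10⁻⁶ / 2.683×10⁻⁵ = 0.20.

Φ = 0.20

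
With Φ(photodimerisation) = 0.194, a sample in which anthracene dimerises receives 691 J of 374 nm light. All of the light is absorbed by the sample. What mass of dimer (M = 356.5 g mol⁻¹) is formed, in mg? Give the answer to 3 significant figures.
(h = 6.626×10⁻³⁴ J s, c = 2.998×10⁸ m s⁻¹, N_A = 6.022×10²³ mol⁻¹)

Photon energy at 374 nm: hc/λ = (6.626×10⁻³⁴)(2.998×10⁸)/(374×10⁻⁹) = 5.311×10⁻¹⁹ J.
Photons incident: 691 / 5.311×10⁻¹⁹ = 1.301×10²¹, i.e. 1.301×10²¹/6.022×10²³ = 0.002160 mol.
Product: Φ × n_abs = 0.194 × 0.002160 = 4.190×10⁻⁴ mol.
Mass: 4.190×10⁻⁴ × 356.5 = 0.1494 g = 149 mg.

149 mg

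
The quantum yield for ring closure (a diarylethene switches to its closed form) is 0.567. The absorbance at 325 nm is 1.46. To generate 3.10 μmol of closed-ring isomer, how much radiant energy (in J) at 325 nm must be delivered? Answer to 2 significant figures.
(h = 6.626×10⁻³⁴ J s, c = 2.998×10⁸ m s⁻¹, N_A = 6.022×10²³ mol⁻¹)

2.1 J

Product: 3.10 μmol = 3.10×10⁻⁶ mol.
Photons that must be absorbed: 3.10×10⁻⁶ / 0.567 = 5.467×10⁻⁶ mol.
Fraction absorbed: 1 − 10^(−1.46) = 0.9653.
Incident photons needed: 5.467×10⁻⁶ / 0.9653 = 5.664×10⁻⁶ mol.
Photon energy: hc/λ = 6.112×10⁻¹⁹ J; per mole, 3.681×10⁵ J mol⁻¹.
Energy required: 5.664×10⁻⁶ × 3.681×10⁵ = 2.1 J.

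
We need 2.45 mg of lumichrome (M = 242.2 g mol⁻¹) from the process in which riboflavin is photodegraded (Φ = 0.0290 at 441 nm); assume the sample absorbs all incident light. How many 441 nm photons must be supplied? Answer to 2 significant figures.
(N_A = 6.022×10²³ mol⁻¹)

2.1×10²⁰ photons

Product: 2.45 mg / 242.2 g mol⁻¹ = 1.012×10⁻⁵ mol.
Photons that must be absorbed: 1.012×10⁻⁵ / 0.0290 = 3.490×10⁻⁴ mol.
Photon count: 3.490×10⁻⁴ × 6.022×10²³ = 2.1×10²⁰.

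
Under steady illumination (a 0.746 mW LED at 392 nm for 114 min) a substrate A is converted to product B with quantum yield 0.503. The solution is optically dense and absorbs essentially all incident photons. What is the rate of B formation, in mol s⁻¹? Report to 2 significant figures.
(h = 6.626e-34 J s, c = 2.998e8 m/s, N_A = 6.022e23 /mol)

Photon energy at 392 nm: hc/λ = (6.626e-34)(2.998e8)/(392e-9) = 5.068e-19 J.
Energy delivered: (0.746 mW)(6840 s) = 5.103 J.
Photons incident: 5.103 / 5.068e-19 = 1.007e19, i.e. 1.007e19/6.022e23 = 1.672e-5 mol.
Product formed: 0.503 × 1.672e-5 = 8.410e-6 mol.
Rate: 8.410e-6 / 6840 s = 1.2e-9 mol s⁻¹.

1.2e-9 mol s⁻¹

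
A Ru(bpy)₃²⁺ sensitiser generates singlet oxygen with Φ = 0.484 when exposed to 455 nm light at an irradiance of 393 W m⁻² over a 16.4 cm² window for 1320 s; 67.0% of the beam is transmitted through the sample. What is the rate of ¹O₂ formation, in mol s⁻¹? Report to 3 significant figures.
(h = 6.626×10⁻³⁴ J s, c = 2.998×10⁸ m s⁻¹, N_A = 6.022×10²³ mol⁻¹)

3.92×10⁻⁷ mol s⁻¹

Photon energy at 455 nm: hc/λ = (6.626×10⁻³⁴)(2.998×10⁸)/(455×10⁻⁹) = 4.366×10⁻¹⁹ J.
Energy delivered: (393 W m⁻²)(16.4×10⁻⁴ m²)(1320 s) = 850.8 J.
Photons incident: 850.8 / 4.366×10⁻¹⁹ = 1.949×10²¹, i.e. 1.949×10²¹/6.022×10²³ = 0.003236 mol.
Fraction absorbed: 1 − 67.0/100 = 0.3300.
Photons absorbed: 0.3300 × 0.003236 = 0.001068 mol.
Product formed: 0.484 × 0.001068 = 5.169×10⁻⁴ mol.
Rate: 5.169×10⁻⁴ / 1320 s = 3.92×10⁻⁷ mol s⁻¹.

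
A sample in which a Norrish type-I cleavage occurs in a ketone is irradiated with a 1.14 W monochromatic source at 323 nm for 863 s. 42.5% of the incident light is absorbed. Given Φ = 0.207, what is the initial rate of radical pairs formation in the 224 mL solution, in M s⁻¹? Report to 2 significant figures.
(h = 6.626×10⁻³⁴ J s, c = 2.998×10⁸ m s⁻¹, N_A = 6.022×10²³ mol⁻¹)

Photon energy at 323 nm: hc/λ = (6.626×10⁻³⁴)(2.998×10⁸)/(323×10⁻⁹) = 6.150×10⁻¹⁹ J.
Energy delivered: (1.14 W)(863 s) = 983.8 J.
Photons incident: 983.8 / 6.150×10⁻¹⁹ = 1.600×10²¹, i.e. 1.600×10²¹/6.022×10²³ = 0.002657 mol.
Photons absorbed: 0.425 × 0.002657 = 0.001129 mol.
Product formed: 0.207 × 0.001129 = 2.337×10⁻⁴ mol.
Rate: 2.337×10⁻⁴ mol / (863 s × 0.224 L) = 1.2×10⁻⁶ M s⁻¹.

1.2×10⁻⁶ M s⁻¹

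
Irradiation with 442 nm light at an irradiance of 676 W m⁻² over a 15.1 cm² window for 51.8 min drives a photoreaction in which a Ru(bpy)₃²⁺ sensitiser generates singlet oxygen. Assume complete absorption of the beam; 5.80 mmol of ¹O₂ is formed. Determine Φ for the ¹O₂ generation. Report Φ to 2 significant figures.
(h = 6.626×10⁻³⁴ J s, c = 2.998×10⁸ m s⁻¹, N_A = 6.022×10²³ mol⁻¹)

Φ = 0.49

Product: 5.80 mmol = 0.00580 mol.
Photon energy at 442 nm: hc/λ = (6.626×10⁻³⁴)(2.998×10⁸)/(442×10⁻⁹) = 4.494×10⁻¹⁹ J.
Energy delivered: (676 W m⁻²)(15.1×10⁻⁴ m²)(3108 s) = 3173 J.
Photons incident: 3173 / 4.494×10⁻¹⁹ = 7.061×10²¹, i.e. 7.061×10²¹/6.022×10²³ = 0.01173 mol.
Φ = 0.00580 mol / 0.01173 mol photons = 0.49.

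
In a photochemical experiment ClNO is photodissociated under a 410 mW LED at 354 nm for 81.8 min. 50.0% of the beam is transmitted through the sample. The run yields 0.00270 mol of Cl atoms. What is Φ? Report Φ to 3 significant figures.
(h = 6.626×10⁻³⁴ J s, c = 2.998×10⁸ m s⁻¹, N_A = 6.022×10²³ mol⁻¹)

Φ = 0.907

Photon energy at 354 nm: hc/λ = (6.626×10⁻³⁴)(2.998×10⁸)/(354×10⁻⁹) = 5.612×10⁻¹⁹ J.
Energy delivered: (410 mW)(4908 s) = 2012 J.
Photons incident: 2012 / 5.612×10⁻¹⁹ = 3.585×10²¹, i.e. 3.585×10²¹/6.022×10²³ = 0.005953 mol.
Fraction absorbed: 1 − 50.0/100 = 0.5000.
Photons absorbed: 0.5000 × 0.005953 = 0.002977 mol.
Φ = 0.00270 mol / 0.002977 mol photons = 0.907.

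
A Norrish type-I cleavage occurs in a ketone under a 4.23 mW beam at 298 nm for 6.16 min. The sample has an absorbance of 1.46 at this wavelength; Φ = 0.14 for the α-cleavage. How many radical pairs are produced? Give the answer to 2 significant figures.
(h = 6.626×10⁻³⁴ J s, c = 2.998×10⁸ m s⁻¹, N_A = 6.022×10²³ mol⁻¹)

Photon energy at 298 nm: hc/λ = (6.626×10⁻³⁴)(2.998×10⁸)/(298×10⁻⁹) = 6.666×10⁻¹⁹ J.
Energy delivered: (4.23 mW)(369.6 s) = 1.563 J.
Photons incident: 1.563 / 6.666×10⁻¹⁹ = 2.345×10¹⁸, i.e. 2.345×10¹⁸/6.022×10²³ = 3.894×10⁻⁶ mol.
Fraction absorbed: 1 − 10^(−1.46) = 0.9653.
Photons absorbed: 0.9653 × 3.894×10⁻⁶ = 3.759×10⁻⁶ mol.
Product: Φ × n_abs = 0.14 × 3.759×10⁻⁶ = 5.263×10⁻⁷ mol.
As a count: 5.263×10⁻⁷ × 6.022×10²³ = 3.2×10¹⁷.

3.2×10¹⁷ radical pairs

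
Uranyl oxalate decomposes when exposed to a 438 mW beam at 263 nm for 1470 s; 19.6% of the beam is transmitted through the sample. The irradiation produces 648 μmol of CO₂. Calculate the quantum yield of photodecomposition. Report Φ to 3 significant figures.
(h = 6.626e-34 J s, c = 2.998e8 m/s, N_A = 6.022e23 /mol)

Product: 648 μmol = 6.48e-4 mol.
Photon energy at 263 nm: hc/λ = (6.626e-34)(2.998e8)/(263e-9) = 7.553e-19 J.
Energy delivered: (438 mW)(1470 s) = 643.9 J.
Photons incident: 643.9 / 7.553e-19 = 8.525e20, i.e. 8.525e20/6.022e23 = 0.001416 mol.
Fraction absorbed: 1 − 19.6/100 = 0.8040.
Photons absorbed: 0.8040 × 0.001416 = 0.001138 mol.
Φ = 6.48e-4 mol / 0.001138 mol photons = 0.569.

Φ = 0.569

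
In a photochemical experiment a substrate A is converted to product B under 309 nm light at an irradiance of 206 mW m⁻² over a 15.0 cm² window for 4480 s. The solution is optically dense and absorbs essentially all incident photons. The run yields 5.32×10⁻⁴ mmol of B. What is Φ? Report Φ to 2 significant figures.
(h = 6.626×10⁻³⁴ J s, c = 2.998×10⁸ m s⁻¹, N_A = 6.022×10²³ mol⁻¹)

Product: 5.32×10⁻⁴ mmol = 5.32×10⁻⁷ mol.
Photon energy at 309 nm: hc/λ = (6.626×10⁻³⁴)(2.998×10⁸)/(309×10⁻⁹) = 6.429×10⁻¹⁹ J.
Energy delivered: (206 mW m⁻²)(15.0×10⁻⁴ m²)(4480 s) = 1.384 J.
Photons incident: 1.384 / 6.429×10⁻¹⁹ = 2.153×10¹⁸, i.e. 2.153×10¹⁸/6.022×10²³ = 3.575×10⁻⁶ mol.
Φ = 5.32×10⁻⁷ mol / 3.575×10⁻⁶ mol photons = 0.15.

Φ = 0.15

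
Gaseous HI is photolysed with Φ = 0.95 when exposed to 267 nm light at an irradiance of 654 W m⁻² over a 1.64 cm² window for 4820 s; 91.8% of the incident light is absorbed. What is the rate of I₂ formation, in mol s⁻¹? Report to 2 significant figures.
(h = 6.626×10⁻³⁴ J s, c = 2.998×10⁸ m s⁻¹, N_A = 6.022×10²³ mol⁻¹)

2.1×10⁻⁷ mol s⁻¹

Photon energy at 267 nm: hc/λ = (6.626×10⁻³⁴)(2.998×10⁸)/(267×10⁻⁹) = 7.440×10⁻¹⁹ J.
Energy delivered: (654 W m⁻²)(1.64×10⁻⁴ m²)(4820 s) = 517.0 J.
Photons incident: 517.0 / 7.440×10⁻¹⁹ = 6.949×10²⁰, i.e. 6.949×10²⁰/6.022×10²³ = 0.001154 mol.
Photons absorbed: 0.918 × 0.001154 = 0.001059 mol.
Product formed: 0.95 × 0.001059 = 0.001006 mol.
Rate: 0.001006 / 4820 s = 2.1×10⁻⁷ mol s⁻¹.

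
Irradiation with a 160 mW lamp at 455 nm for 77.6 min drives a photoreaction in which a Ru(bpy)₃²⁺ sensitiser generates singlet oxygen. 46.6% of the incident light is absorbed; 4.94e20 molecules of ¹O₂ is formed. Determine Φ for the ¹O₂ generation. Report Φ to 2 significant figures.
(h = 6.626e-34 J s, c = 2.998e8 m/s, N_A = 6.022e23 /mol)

Φ = 0.62

Product: 4.94e20 / 6.022e23 = 8.203e-4 mol.
Photon energy at 455 nm: hc/λ = (6.626e-34)(2.998e8)/(455e-9) = 4.366e-19 J.
Energy delivered: (160 mW)(4656 s) = 745.0 J.
Photons incident: 745.0 / 4.366e-19 = 1.706e21, i.e. 1.706e21/6.022e23 = 0.002833 mol.
Photons absorbed: 0.466 × 0.002833 = 0.001320 mol.
Φ = 8.203e-4 mol / 0.001320 mol photons = 0.62.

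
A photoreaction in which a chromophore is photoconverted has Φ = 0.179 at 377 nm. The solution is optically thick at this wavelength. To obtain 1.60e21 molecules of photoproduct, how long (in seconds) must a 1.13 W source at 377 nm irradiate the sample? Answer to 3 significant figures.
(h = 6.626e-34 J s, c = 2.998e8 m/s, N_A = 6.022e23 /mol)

t ≈ 4170 s

Product: 1.60e21 / 6.022e23 = 0.002657 mol.
Photons that must be absorbed: 0.002657 / 0.179 = 0.01484 mol.
Photon energy: hc/λ = 5.269e-19 J; per mole, 3.173e5 J mol⁻¹.
Energy required: 0.01484 × 3.173e5 = 4709 J.
Time: 4709 J / 1.13 W = 4170 s.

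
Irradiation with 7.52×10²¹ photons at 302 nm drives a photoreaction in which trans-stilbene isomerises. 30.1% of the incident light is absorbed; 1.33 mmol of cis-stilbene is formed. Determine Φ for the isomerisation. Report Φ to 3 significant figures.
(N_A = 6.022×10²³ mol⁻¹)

Product: 1.33 mmol = 0.00133 mol.
Moles of photons: 7.52×10²¹ / 6.022×10²³ = 0.01249 mol.
Photons absorbed: 0.301 × 0.01249 = 0.003759 mol.
Φ = 0.00133 mol / 0.003759 mol photons = 0.354.

Φ = 0.354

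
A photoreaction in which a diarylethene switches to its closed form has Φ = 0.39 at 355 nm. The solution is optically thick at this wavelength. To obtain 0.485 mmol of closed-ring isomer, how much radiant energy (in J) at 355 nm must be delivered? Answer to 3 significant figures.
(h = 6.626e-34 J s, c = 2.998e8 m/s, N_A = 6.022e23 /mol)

419 J

Product: 0.485 mmol = 4.85e-4 mol.
Photons that must be absorbed: 4.85e-4 / 0.39 = 0.001244 mol.
Photon energy: hc/λ = 5.596e-19 J; per mole, 3.370e5 J mol⁻¹.
Energy required: 0.001244 × 3.370e5 = 419 J.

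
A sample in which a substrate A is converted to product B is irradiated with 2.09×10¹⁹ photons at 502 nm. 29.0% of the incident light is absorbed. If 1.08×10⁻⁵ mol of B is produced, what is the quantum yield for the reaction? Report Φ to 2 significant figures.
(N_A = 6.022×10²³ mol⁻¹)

Moles of photons: 2.09×10¹⁹ / 6.022×10²³ = 3.471×10⁻⁵ mol.
Photons absorbed: 0.290 × 3.471×10⁻⁵ = 1.007×10⁻⁵ mol.
Φ = 1.08×10⁻⁵ mol / 1.007×10⁻⁵ mol photons = 1.1.

Φ = 1.1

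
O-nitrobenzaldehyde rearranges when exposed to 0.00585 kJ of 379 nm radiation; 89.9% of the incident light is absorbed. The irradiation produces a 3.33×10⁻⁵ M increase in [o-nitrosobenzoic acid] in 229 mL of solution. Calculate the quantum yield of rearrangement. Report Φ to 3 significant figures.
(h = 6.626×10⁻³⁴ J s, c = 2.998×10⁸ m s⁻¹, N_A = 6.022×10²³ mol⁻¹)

Product: (3.33×10⁻⁵ M)(0.229 L) = 7.626×10⁻⁶ mol.
Photon energy at 379 nm: hc/λ = (6.626×10⁻³⁴)(2.998×10⁸)/(379×10⁻⁹) = 5.241×10⁻¹⁹ J.
Incident energy: 0.00585 kJ = 5.85 J.
Photons incident: 5.85 / 5.241×10⁻¹⁹ = 1.116×10¹⁹, i.e. 1.116×10¹⁹/6.022×10²³ = 1.853×10⁻⁵ mol.
Photons absorbed: 0.899 × 1.853×10⁻⁵ = 1.666×10⁻⁵ mol.
Φ = 7.626×10⁻⁶ mol / 1.666×10⁻⁵ mol photons = 0.458.

Φ = 0.458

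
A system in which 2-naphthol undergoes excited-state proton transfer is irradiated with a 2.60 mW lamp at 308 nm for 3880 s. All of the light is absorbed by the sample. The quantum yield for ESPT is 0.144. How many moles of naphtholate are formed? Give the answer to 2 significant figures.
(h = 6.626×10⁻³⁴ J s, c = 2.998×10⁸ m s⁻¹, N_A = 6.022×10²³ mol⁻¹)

Photon energy at 308 nm: hc/λ = (6.626×10⁻³⁴)(2.998×10⁸)/(308×10⁻⁹) = 6.450×10⁻¹⁹ J.
Energy delivered: (2.60 mW)(3880 s) = 10.09 J.
Photons incident: 10.09 / 6.450×10⁻¹⁹ = 1.564×10¹⁹, i.e. 1.564×10¹⁹/6.022×10²³ = 2.597×10⁻⁵ mol.
Product: Φ × n_abs = 0.144 × 2.597×10⁻⁵ = 3.740×10⁻⁶ mol.

3.7×10⁻⁶ mol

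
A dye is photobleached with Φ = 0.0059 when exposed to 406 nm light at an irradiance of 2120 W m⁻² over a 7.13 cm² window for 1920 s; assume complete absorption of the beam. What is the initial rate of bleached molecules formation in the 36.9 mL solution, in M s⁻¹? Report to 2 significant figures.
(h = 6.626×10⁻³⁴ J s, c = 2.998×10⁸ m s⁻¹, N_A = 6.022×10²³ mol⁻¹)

8.2×10⁻⁷ M s⁻¹

Photon energy at 406 nm: hc/λ = (6.626×10⁻³⁴)(2.998×10⁸)/(406×10⁻⁹) = 4.893×10⁻¹⁹ J.
Energy delivered: (2120 W m⁻²)(7.13×10⁻⁴ m²)(1920 s) = 2902 J.
Photons incident: 2902 / 4.893×10⁻¹⁹ = 5.931×10²¹, i.e. 5.931×10²¹/6.022×10²³ = 0.009849 mol.
Product formed: 0.0059 × 0.009849 = 5.811×10⁻⁵ mol.
Rate: 5.811×10⁻⁵ mol / (1920 s × 0.0369 L) = 8.2×10⁻⁷ M s⁻¹.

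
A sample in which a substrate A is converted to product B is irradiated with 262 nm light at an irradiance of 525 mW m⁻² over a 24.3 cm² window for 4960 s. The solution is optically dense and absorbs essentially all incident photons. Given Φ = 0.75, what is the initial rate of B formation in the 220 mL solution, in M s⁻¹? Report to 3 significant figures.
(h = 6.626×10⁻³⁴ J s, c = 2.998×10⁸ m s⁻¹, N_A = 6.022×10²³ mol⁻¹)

Photon energy at 262 nm: hc/λ = (6.626×10⁻³⁴)(2.998×10⁸)/(262×10⁻⁹) = 7.582×10⁻¹⁹ J.
Energy delivered: (525 mW m⁻²)(24.3×10⁻⁴ m²)(4960 s) = 6.328 J.
Photons incident: 6.328 / 7.582×10⁻¹⁹ = 8.346×10¹⁸, i.e. 8.346×10¹⁸/6.022×10²³ = 1.386×10⁻⁵ mol.
Product formed: 0.75 × 1.386×10⁻⁵ = 1.040×10⁻⁵ mol.
Rate: 1.040×10⁻⁵ mol / (4960 s × 0.22 L) = 9.53×10⁻⁹ M s⁻¹.

9.53×10⁻⁹ M s⁻¹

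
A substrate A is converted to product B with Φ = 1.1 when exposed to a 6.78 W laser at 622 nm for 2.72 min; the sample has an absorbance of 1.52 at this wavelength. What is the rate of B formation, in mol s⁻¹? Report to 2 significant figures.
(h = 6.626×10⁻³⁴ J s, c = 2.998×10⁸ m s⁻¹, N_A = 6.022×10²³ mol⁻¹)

Photon energy at 622 nm: hc/λ = (6.626×10⁻³⁴)(2.998×10⁸)/(622×10⁻⁹) = 3.194×10⁻¹⁹ J.
Energy delivered: (6.78 W)(163.2 s) = 1106 J.
Photons incident: 1106 / 3.194×10⁻¹⁹ = 3.463×10²¹, i.e. 3.463×10²¹/6.022×10²³ = 0.005751 mol.
Fraction absorbed: 1 − 10^(−1.52) = 0.9698.
Photons absorbed: 0.9698 × 0.005751 = 0.005577 mol.
Product formed: 1.1 × 0.005577 = 0.006135 mol.
Rate: 0.006135 / 163.2 s = 3.8×10⁻⁵ mol s⁻¹.

3.8×10⁻⁵ mol s⁻¹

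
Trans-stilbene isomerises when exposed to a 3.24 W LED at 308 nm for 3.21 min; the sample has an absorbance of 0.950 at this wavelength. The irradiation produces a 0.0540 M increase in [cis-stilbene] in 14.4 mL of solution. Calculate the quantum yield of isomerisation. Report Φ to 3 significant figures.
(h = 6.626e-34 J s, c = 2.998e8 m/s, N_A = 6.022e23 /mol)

Φ = 0.545

Product: (0.0540 M)(0.0144 L) = 7.776e-4 mol.
Photon energy at 308 nm: hc/λ = (6.626e-34)(2.998e8)/(308e-9) = 6.450e-19 J.
Energy delivered: (3.24 W)(192.6 s) = 624.0 J.
Photons incident: 624.0 / 6.450e-19 = 9.674e20, i.e. 9.674e20/6.022e23 = 0.001606 mol.
Fraction absorbed: 1 − 10^(−0.950) = 0.8878.
Photons absorbed: 0.8878 × 0.001606 = 0.001426 mol.
Φ = 7.776e-4 mol / 0.001426 mol photons = 0.545.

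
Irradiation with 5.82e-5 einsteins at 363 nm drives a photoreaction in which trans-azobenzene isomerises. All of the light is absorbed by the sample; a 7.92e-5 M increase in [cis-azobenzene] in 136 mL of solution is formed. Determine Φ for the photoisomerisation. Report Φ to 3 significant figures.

Product: (7.92e-5 M)(0.136 L) = 1.077e-5 mol.
Φ = 1.077e-5 mol / 5.82e-5 mol photons = 0.185.

Φ = 0.185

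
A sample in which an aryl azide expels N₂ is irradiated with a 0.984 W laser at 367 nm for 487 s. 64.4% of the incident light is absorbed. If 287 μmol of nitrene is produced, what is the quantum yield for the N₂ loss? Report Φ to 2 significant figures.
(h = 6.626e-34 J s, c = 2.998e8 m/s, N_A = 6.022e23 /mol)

Φ = 0.30

Product: 287 μmol = 2.87e-4 mol.
Photon energy at 367 nm: hc/λ = (6.626e-34)(2.998e8)/(367e-9) = 5.413e-19 J.
Energy delivered: (0.984 W)(487 s) = 479.2 J.
Photons incident: 479.2 / 5.413e-19 = 8.853e20, i.e. 8.853e20/6.022e23 = 0.001470 mol.
Photons absorbed: 0.644 × 0.001470 = 9.467e-4 mol.
Φ = 2.87e-4 mol / 9.467e-4 mol photons = 0.30.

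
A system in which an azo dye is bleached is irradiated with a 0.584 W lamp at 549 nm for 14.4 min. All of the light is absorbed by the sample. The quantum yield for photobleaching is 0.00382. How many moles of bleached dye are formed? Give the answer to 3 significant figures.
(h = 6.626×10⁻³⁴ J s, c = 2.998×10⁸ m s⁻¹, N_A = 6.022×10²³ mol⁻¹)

8.85×10⁻⁶ mol

Photon energy at 549 nm: hc/λ = (6.626×10⁻³⁴)(2.998×10⁸)/(549×10⁻⁹) = 3.618×10⁻¹⁹ J.
Energy delivered: (0.584 W)(864 s) = 504.6 J.
Photons incident: 504.6 / 3.618×10⁻¹⁹ = 1.395×10²¹, i.e. 1.395×10²¹/6.022×10²³ = 0.002317 mol.
Product: Φ × n_abs = 0.00382 × 0.002317 = 8.851×10⁻⁶ mol.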